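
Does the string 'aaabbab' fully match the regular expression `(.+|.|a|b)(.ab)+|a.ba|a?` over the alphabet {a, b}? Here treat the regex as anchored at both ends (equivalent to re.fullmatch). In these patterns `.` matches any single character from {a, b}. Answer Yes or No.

Yes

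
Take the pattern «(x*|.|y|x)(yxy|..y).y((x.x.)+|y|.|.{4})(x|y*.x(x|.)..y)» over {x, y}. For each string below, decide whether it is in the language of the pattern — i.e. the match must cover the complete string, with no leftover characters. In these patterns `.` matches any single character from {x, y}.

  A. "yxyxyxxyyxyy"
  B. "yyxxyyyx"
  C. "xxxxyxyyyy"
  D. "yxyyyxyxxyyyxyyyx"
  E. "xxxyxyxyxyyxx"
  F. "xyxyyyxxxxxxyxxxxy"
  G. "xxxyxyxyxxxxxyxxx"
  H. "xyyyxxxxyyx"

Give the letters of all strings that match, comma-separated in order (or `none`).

A → no match
B → no match
C → no match
D → no match
E → match
F → no match
G → match
H → no match

E, G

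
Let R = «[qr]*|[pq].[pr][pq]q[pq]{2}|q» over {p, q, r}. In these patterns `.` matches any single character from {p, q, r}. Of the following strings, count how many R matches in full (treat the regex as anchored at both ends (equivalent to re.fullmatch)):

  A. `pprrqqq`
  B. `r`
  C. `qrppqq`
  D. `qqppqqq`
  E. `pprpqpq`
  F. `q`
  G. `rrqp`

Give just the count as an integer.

4

A → no match
B → match
C → no match
D → match
E → match
F → match
G → no match
Total matched: 4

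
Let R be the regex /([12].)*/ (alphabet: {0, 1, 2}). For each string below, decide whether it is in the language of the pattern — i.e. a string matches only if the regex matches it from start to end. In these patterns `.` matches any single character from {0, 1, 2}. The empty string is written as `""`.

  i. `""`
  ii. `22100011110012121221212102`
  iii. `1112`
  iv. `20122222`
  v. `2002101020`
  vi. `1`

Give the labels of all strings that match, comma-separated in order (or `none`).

i, iii, iv

i. `""` → match
ii → no match
iii. `1112` → match
iv. `20122222` → match
v. `2002101020` → no match
vi. `1` → no match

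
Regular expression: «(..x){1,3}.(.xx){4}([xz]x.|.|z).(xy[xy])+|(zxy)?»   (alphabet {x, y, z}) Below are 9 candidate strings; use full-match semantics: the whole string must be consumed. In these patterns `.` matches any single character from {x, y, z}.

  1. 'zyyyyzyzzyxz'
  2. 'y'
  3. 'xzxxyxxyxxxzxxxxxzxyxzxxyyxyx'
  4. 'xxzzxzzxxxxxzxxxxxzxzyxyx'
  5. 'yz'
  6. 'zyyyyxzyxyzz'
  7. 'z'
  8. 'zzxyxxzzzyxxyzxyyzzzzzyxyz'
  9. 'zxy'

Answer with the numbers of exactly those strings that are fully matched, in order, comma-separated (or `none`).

1 → no match
2 → no match
3 → no match
4 → no match
5 → no match
6 → no match
7 → no match
8 → no match
9 → match

9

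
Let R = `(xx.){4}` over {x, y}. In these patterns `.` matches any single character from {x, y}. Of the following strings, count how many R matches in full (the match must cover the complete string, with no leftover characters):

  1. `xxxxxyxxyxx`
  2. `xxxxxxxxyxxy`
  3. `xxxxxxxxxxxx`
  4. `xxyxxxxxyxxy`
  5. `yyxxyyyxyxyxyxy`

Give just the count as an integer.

3

1 → no match
2 → match
3 → match
4 → match
5 → no match — must start with `xx`
Total matched: 3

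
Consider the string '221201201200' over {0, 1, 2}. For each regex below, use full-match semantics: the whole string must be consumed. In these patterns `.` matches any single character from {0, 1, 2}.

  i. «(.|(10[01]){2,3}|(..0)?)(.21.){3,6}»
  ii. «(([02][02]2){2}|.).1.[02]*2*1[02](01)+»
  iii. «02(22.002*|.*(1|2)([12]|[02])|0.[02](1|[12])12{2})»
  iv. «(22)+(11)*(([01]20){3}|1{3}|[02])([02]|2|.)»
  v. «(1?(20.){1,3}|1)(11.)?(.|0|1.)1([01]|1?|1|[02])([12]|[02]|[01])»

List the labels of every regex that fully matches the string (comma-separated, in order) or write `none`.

i → no match
ii → no match — must end with '01'
iii → no match — must start with '02'
iv → match
v → no match

iv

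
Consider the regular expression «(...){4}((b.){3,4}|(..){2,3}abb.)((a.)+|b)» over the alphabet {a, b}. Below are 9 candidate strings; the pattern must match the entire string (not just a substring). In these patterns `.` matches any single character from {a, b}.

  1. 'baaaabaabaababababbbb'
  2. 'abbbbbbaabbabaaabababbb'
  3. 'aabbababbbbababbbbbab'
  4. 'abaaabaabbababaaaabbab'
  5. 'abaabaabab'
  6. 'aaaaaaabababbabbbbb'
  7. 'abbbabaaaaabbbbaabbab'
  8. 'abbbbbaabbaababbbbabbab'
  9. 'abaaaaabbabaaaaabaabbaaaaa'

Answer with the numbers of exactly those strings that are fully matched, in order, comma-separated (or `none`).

1 → match
2 → no match
3 → match
4 → no match
5. 'abaabaabab' → no match
6 → match
7 → match
8 → match
9 → match

1, 3, 6, 7, 8, 9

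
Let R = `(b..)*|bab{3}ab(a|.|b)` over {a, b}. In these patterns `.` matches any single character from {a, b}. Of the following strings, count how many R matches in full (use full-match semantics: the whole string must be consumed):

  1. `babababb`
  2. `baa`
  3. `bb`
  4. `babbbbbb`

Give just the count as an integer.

1. `babababb` → no match
2. `baa` → match
3. `bb` → no match
4. `babbbbbb` → no match
Total matched: 1

1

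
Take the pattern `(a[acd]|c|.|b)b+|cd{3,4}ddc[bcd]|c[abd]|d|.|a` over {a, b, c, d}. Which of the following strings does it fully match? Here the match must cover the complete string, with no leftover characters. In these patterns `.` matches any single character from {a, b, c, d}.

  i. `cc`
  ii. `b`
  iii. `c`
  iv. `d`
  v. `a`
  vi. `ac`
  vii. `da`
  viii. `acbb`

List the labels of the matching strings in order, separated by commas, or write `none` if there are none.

ii, iii, iv, v, viii

i. `cc` → no match
ii. `b` → match
iii. `c` → match
iv. `d` → match
v. `a` → match
vi. `ac` → no match
vii. `da` → no match
viii. `acbb` → match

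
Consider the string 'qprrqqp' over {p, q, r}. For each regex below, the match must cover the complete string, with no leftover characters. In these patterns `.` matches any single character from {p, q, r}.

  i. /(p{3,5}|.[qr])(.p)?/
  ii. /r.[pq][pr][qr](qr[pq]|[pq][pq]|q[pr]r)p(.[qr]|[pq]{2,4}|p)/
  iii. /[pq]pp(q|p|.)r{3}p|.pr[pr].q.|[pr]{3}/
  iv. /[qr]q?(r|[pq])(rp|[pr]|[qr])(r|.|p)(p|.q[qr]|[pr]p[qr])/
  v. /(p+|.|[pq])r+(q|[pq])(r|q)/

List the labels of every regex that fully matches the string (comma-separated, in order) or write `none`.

iii

i → no match
ii → no match — must start with 'r'
iii → match
iv → no match
v → no match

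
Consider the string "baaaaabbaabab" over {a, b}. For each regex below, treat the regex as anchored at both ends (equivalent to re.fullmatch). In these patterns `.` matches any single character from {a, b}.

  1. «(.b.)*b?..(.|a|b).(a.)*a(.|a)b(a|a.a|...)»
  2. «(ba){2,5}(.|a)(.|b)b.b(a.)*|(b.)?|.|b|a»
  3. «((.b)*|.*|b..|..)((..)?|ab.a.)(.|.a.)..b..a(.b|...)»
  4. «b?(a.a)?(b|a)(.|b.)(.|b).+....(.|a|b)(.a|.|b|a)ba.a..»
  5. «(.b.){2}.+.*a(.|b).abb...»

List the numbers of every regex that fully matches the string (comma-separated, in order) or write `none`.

3

1 → no match
2 → no match
3 → match
4 → no match
5 → no match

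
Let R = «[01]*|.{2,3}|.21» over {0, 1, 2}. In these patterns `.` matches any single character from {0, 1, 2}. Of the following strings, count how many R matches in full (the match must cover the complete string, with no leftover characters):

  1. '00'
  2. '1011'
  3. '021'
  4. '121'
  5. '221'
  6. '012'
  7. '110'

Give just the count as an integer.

7

1 → match
2 → match
3 → match
4 → match
5 → match
6 → match
7 → match
Total matched: 7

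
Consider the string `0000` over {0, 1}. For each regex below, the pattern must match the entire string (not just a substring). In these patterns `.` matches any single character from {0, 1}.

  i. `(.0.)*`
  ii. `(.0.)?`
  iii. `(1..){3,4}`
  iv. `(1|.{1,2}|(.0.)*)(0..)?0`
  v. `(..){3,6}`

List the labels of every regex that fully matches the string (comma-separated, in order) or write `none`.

i → no match
ii → no match
iii → no match — must start with `1`
iv → match
v → no match

iv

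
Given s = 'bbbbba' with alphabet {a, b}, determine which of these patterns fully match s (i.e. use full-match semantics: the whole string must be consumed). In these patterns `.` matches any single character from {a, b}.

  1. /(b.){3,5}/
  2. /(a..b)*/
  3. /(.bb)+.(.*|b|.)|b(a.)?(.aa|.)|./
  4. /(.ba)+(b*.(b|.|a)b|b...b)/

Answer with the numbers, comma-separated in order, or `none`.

1, 3

1 → match
2 → no match
3 → match
4 → no match — must end with 'b'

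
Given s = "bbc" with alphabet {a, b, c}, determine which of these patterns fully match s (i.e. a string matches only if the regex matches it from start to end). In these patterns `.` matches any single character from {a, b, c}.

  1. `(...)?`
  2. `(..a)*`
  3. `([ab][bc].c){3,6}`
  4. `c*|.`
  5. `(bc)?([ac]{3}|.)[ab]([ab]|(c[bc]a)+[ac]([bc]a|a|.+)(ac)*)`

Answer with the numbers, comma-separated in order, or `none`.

1

1 → match
2 → no match
3 → no match
4 → no match
5 → no match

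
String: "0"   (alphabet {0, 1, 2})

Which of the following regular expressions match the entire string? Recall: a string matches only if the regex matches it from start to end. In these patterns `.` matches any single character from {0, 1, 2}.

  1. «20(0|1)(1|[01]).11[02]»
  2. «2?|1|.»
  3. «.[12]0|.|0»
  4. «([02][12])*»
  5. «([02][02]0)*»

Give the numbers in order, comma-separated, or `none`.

2, 3

1 → no match — must start with "20"
2 → match
3 → match
4 → no match
5 → no match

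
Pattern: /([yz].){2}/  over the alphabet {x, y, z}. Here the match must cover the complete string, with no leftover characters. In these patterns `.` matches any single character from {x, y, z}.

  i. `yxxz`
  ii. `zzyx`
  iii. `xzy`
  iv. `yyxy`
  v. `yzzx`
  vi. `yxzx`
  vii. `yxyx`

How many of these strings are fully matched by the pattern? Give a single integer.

4

i → no match
ii → match
iii → no match
iv → no match
v → match
vi → match
vii → match
Total matched: 4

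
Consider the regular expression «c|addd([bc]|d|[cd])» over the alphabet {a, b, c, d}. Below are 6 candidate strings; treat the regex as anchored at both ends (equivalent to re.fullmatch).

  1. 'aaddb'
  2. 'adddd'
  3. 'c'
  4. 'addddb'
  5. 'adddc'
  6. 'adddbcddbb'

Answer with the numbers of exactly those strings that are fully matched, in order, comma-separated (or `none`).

2, 3, 5

1 → no match
2 → match
3 → match
4 → no match
5 → match
6 → no match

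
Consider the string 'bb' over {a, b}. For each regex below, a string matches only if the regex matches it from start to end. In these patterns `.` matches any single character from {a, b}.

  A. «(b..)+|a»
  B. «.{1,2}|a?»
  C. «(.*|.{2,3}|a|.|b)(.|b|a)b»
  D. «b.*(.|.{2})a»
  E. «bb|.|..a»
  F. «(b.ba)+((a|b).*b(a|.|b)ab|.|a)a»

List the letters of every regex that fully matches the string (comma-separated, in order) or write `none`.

A → no match
B → match
C → match
D → no match — must end with 'a'
E → match
F → no match — must end with 'a'

B, C, E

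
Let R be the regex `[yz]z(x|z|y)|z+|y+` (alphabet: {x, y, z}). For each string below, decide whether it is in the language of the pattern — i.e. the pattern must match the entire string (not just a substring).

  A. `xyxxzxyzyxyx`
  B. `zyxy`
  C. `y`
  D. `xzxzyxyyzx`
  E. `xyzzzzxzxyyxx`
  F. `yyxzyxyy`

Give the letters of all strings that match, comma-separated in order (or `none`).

A → no match
B → no match
C → match
D → no match
E → no match
F → no match

C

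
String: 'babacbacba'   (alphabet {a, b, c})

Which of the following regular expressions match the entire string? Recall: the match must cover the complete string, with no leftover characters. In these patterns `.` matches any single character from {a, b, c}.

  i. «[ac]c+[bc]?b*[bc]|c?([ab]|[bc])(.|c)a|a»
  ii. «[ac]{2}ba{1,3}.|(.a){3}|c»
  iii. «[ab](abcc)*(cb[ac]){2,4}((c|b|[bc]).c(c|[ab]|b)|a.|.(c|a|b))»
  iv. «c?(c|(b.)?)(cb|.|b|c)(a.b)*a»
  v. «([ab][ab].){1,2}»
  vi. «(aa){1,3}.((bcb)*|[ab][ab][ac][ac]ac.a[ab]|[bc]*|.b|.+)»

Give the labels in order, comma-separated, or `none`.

i → no match
ii → no match
iii → no match
iv → match
v → no match
vi → no match — must start with 'aa'

iv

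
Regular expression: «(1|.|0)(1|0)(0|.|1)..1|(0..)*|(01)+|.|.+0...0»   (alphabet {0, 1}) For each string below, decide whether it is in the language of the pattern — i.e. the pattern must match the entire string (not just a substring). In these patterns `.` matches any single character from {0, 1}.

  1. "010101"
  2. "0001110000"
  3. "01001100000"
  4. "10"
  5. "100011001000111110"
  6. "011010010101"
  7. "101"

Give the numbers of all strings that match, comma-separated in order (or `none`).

1, 3

1 → match
2 → no match
3 → match
4 → no match
5 → no match
6 → no match
7 → no match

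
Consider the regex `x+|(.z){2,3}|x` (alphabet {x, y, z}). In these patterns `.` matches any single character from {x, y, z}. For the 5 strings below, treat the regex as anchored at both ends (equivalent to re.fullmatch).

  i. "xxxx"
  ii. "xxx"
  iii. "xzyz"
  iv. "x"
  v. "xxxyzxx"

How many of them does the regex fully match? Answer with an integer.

4

i → match
ii → match
iii → match
iv → match
v → no match
Total matched: 4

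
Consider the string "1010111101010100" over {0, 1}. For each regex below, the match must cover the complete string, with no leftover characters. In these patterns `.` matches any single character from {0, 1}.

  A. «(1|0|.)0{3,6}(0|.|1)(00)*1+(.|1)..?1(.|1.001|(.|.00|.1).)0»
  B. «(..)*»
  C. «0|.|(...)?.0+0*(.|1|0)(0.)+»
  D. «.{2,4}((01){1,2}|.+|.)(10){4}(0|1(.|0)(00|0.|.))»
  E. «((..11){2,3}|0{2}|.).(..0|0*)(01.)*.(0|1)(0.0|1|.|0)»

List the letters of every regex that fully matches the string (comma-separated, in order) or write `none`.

B, D

A → no match
B → match
C → no match
D → match
E → no match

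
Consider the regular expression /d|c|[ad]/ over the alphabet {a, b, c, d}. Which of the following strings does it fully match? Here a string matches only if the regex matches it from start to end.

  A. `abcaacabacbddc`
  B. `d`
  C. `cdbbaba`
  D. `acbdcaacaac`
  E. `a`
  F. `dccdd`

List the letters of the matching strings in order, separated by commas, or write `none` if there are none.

B, E

A → no match
B. `d` → match
C. `cdbbaba` → no match
D. `acbdcaacaac` → no match
E. `a` → match
F. `dccdd` → no match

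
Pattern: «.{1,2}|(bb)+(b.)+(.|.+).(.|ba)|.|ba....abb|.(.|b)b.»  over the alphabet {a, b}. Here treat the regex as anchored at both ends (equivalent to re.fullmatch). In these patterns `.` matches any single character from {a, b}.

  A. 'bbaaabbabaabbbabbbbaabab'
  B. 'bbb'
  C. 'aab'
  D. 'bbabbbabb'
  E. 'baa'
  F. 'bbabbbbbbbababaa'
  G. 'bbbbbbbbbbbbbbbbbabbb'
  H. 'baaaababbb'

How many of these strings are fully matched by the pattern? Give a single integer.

1

A → no match
B → no match
C → no match
D → no match
E → no match
F → no match
G → match
H → no match
Total matched: 1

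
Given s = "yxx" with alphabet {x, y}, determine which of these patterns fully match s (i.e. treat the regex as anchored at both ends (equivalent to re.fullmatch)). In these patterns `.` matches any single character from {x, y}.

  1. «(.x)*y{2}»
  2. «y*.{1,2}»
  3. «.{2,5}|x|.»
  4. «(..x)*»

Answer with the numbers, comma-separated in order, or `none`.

1 → no match — must end with "y"
2 → match
3 → match
4 → match

2, 3, 4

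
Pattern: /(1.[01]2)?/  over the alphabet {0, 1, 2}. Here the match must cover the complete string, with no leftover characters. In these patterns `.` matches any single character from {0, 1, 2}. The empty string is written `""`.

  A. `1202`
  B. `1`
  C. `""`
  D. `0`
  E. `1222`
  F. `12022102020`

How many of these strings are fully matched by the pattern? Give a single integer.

A → match
B → no match
C → match
D → no match
E → no match
F → no match
Total matched: 2

2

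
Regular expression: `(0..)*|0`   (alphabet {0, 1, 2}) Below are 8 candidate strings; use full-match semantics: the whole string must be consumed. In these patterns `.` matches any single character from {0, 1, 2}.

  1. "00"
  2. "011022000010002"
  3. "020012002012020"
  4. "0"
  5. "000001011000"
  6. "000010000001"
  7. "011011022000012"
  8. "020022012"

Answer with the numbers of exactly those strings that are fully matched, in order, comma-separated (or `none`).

1 → no match
2 → match
3 → match
4 → match
5 → match
6 → match
7 → match
8 → match

2, 3, 4, 5, 6, 7, 8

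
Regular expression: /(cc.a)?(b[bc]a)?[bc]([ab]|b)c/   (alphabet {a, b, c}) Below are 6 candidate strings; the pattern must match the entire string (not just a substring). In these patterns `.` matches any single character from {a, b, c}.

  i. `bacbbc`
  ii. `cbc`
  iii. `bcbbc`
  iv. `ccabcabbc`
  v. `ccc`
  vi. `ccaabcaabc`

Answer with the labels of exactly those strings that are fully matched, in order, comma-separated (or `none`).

i → no match
ii → match
iii → no match
iv → no match
v → no match
vi → no match

ii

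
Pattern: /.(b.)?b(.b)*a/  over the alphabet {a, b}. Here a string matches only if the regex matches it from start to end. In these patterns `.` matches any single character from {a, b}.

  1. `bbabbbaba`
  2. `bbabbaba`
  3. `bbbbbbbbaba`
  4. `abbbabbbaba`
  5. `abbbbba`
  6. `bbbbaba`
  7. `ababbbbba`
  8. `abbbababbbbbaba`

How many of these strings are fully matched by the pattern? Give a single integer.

7

1 → match
2 → no match
3 → match
4 → match
5 → match
6 → match
7 → match
8 → match
Total matched: 7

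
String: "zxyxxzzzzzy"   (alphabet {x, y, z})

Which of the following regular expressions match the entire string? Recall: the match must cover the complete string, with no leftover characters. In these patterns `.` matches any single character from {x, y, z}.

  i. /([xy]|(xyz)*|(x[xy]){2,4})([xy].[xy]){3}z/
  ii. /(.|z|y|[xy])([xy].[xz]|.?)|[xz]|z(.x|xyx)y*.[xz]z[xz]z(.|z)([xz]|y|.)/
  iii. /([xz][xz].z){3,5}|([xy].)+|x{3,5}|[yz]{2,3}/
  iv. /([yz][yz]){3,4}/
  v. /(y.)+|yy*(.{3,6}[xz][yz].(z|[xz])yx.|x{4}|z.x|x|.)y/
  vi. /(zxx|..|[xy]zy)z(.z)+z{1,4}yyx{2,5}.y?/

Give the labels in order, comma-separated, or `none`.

i → no match — must end with "z"
ii → match
iii → no match
iv → no match
v → no match — must start with "y"
vi → no match

ii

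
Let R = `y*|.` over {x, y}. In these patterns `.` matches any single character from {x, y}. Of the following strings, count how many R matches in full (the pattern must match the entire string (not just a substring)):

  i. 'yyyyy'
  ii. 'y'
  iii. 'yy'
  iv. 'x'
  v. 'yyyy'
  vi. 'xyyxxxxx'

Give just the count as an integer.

5

i → match
ii → match
iii → match
iv → match
v → match
vi → no match
Total matched: 5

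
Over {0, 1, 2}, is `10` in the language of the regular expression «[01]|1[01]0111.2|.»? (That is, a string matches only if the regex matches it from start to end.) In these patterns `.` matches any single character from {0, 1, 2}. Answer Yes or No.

No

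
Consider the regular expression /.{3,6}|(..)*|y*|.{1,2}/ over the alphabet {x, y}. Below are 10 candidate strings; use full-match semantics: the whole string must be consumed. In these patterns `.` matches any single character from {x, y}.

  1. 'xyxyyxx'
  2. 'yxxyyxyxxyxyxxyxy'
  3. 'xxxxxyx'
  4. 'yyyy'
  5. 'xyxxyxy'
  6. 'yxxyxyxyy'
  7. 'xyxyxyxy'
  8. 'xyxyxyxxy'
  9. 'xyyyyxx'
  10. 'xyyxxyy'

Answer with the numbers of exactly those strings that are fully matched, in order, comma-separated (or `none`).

4, 7

1 → no match
2 → no match
3 → no match
4 → match
5 → no match
6 → no match
7 → match
8 → no match
9 → no match
10 → no match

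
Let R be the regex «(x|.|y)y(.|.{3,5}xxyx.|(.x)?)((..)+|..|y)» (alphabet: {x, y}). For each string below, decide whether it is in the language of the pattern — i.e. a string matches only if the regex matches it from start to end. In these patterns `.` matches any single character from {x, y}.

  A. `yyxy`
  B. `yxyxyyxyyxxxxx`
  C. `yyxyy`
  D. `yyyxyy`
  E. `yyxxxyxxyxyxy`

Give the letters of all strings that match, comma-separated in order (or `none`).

A, C, D, E

A → match
B → no match
C → match
D → match
E → match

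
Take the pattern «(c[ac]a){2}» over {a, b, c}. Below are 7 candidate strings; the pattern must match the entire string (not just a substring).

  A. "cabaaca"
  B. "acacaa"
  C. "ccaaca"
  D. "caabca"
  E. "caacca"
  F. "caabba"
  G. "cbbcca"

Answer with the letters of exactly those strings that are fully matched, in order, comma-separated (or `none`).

A → no match
B → no match — must start with "c"
C → no match
D → no match
E → match
F → no match
G → no match

E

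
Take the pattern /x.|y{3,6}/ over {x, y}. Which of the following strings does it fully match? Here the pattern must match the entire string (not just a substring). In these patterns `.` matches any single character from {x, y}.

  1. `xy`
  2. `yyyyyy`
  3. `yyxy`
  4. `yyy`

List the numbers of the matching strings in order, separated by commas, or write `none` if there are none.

1. `xy` → match
2. `yyyyyy` → match
3. `yyxy` → no match
4. `yyy` → match

1, 2, 4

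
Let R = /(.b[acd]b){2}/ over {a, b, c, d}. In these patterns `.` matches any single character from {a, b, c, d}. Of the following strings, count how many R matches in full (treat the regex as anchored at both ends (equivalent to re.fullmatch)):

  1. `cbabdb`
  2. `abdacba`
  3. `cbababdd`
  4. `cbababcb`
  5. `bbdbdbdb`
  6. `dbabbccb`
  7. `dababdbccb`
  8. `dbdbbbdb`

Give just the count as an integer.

1 → no match
2 → no match — must end with `b`
3 → no match — must end with `b`
4 → match
5 → match
6 → no match
7 → no match
8 → match
Total matched: 3

3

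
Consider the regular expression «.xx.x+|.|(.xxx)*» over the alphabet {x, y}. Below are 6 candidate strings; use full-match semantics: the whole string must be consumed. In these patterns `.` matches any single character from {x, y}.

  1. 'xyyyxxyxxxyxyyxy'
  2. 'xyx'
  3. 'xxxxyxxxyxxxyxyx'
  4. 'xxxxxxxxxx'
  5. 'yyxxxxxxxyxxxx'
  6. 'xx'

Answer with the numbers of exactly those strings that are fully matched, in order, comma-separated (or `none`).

4

1 → no match
2 → no match
3 → no match
4 → match
5 → no match
6 → no match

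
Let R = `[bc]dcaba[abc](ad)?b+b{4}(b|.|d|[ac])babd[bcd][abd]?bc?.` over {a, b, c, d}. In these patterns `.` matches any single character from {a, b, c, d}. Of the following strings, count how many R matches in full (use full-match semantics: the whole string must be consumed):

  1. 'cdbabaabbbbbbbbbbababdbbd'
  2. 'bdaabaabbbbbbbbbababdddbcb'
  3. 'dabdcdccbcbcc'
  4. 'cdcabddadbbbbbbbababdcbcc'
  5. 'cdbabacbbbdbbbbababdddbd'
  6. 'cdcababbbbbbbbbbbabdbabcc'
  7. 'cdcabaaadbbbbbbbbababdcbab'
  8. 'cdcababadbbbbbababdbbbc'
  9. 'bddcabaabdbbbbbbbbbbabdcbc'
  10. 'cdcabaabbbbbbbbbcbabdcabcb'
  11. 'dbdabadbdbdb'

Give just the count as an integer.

3

1 → no match
2 → no match
3 → no match
4 → no match
5 → no match
6 → match
7 → no match
8 → match
9 → no match
10 → match
11 → no match
Total matched: 3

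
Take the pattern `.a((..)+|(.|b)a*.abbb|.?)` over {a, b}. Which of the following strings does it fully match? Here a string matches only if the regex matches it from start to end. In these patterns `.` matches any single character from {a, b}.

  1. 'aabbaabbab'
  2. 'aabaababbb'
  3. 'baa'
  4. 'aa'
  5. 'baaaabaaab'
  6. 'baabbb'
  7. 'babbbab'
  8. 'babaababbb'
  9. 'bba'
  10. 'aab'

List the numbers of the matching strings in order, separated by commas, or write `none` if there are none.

1 → match
2 → match
3 → match
4 → match
5 → match
6 → match
7 → no match
8 → match
9 → no match
10 → match

1, 2, 3, 4, 5, 6, 8, 10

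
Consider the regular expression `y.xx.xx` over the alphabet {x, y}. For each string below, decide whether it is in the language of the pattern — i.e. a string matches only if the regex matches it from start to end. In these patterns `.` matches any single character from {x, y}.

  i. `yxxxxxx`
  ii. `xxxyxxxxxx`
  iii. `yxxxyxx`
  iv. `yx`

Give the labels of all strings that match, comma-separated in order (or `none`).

i → match
ii → no match — must start with `y`
iii → match
iv → no match — must end with `xx`

i, iii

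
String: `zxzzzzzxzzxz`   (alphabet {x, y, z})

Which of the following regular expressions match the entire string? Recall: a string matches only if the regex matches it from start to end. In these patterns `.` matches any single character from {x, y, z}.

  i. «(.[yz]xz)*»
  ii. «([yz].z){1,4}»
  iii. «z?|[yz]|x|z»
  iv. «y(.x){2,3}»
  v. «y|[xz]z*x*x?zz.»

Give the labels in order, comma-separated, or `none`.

ii

i → no match
ii → match
iii → no match
iv → no match — must start with `y`
v → no match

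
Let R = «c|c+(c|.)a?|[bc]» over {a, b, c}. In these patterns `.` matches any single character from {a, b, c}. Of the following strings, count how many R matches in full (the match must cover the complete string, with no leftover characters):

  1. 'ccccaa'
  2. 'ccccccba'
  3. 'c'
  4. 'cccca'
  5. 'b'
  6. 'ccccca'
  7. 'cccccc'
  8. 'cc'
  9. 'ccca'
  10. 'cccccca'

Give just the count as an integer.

1. 'ccccaa' → match
2. 'ccccccba' → match
3. 'c' → match
4. 'cccca' → match
5. 'b' → match
6. 'ccccca' → match
7. 'cccccc' → match
8. 'cc' → match
9. 'ccca' → match
10. 'cccccca' → match
Total matched: 10

10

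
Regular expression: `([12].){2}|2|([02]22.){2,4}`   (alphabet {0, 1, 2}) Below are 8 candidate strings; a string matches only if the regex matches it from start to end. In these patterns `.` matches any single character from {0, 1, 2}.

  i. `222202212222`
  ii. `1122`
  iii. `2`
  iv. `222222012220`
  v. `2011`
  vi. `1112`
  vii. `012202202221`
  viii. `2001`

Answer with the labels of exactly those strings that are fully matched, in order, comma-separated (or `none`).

i, ii, iii, v, vi

i → match
ii → match
iii → match
iv → no match
v → match
vi → match
vii → no match
viii → no match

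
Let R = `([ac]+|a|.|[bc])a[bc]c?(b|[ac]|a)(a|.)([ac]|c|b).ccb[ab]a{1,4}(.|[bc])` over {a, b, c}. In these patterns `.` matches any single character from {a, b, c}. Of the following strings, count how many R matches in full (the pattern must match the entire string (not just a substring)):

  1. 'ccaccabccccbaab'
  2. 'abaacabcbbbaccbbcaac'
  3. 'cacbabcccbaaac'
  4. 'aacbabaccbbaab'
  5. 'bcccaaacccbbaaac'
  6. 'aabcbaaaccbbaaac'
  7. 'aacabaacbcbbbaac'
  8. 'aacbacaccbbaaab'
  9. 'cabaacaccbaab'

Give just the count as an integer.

1 → match
2 → no match
3 → match
4 → match
5 → no match
6 → match
7 → no match
8 → match
9 → match
Total matched: 6

6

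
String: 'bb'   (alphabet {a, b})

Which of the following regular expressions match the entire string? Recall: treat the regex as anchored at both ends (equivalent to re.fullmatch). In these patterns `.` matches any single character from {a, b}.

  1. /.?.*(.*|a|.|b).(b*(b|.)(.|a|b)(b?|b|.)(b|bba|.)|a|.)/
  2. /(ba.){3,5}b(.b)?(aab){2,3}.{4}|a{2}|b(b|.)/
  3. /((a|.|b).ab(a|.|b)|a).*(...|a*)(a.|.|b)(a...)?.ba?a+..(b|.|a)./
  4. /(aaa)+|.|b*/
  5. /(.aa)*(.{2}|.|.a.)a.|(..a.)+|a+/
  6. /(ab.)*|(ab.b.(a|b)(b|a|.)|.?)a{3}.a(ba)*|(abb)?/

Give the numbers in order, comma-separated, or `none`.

1, 2, 4

1 → match
2 → match
3 → no match
4 → match
5 → no match
6 → no match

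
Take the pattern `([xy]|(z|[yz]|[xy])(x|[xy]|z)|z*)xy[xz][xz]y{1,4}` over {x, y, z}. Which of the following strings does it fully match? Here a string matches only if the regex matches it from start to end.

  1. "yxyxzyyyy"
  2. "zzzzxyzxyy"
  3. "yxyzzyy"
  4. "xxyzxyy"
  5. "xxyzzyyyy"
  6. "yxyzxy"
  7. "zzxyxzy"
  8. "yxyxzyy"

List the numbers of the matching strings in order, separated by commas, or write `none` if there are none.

1, 2, 3, 4, 5, 6, 7, 8

1 → match
2 → match
3 → match
4 → match
5 → match
6 → match
7 → match
8 → match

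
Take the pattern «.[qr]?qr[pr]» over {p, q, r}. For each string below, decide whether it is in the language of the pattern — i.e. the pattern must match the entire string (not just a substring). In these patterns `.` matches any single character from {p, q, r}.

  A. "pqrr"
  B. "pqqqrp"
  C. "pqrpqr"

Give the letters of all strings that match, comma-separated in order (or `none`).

A → match
B → no match
C → no match

A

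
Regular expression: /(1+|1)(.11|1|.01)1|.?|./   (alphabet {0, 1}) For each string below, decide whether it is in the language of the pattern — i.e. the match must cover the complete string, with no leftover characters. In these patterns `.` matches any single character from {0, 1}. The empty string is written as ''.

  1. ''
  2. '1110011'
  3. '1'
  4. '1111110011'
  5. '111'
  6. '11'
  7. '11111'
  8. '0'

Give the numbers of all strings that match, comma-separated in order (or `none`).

1, 2, 3, 4, 5, 7, 8

1. '' → match
2. '1110011' → match
3. '1' → match
4. '1111110011' → match
5. '111' → match
6. '11' → no match
7. '11111' → match
8. '0' → match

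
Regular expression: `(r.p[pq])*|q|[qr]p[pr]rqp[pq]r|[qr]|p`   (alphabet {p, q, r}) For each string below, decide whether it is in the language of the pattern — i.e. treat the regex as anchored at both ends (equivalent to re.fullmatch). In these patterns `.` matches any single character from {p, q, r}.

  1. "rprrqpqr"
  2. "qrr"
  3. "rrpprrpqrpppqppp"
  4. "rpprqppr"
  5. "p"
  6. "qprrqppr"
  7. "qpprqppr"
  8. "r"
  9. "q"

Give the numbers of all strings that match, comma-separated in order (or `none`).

1 → match
2 → no match
3 → no match
4 → match
5 → match
6 → match
7 → match
8 → match
9 → match

1, 4, 5, 6, 7, 8, 9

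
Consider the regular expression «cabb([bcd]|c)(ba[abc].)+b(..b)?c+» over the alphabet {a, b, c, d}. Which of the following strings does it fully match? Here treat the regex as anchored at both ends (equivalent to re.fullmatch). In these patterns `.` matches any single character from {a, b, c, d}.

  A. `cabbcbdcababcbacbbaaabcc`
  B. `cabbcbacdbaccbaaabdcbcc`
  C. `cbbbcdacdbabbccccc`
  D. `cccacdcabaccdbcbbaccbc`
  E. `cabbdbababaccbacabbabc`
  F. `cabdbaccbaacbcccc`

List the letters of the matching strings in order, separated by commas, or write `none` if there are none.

B, E

A → no match
B → match
C → no match — must start with `cabb`
D → no match — must start with `cabb`
E → match
F → no match — must start with `cabb`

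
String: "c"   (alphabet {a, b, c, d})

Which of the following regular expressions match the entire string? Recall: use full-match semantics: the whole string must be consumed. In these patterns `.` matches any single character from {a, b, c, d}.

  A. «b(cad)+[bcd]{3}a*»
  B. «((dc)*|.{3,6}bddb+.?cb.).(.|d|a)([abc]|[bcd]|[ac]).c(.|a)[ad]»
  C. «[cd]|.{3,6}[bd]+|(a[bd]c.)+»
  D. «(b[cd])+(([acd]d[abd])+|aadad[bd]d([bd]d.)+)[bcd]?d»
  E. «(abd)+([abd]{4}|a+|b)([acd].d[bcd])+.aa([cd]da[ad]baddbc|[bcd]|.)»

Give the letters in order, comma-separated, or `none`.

A → no match — must start with "bcad"
B → no match
C → match
D → no match — must start with "b"
E → no match — must start with "abd"

C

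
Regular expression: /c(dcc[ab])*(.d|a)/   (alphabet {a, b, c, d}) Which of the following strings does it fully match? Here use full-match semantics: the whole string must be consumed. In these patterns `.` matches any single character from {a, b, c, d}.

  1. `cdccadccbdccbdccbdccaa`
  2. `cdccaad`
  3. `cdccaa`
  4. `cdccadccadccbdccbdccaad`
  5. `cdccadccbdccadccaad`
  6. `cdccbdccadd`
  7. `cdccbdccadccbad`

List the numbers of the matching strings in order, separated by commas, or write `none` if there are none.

1, 2, 3, 4, 5, 6, 7

1 → match
2 → match
3 → match
4 → match
5 → match
6 → match
7 → match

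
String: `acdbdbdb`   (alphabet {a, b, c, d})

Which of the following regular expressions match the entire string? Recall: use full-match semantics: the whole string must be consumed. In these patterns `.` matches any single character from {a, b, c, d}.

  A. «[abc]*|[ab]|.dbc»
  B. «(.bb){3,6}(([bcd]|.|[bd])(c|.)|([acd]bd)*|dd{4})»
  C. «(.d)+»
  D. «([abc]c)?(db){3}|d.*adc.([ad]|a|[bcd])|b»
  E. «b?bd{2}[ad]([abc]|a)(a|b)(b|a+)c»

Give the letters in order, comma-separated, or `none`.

A → no match
B → no match
C → no match — must end with `d`
D → match
E → no match — must end with `c`

D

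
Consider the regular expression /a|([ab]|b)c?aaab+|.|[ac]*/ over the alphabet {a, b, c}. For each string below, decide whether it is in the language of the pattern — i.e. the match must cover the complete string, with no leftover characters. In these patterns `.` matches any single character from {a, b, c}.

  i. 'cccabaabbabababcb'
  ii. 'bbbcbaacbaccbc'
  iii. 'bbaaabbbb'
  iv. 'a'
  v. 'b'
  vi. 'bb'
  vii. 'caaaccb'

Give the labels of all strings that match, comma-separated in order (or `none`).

iv, v

i → no match
ii → no match
iii. 'bbaaabbbb' → no match
iv. 'a' → match
v. 'b' → match
vi. 'bb' → no match
vii. 'caaaccb' → no match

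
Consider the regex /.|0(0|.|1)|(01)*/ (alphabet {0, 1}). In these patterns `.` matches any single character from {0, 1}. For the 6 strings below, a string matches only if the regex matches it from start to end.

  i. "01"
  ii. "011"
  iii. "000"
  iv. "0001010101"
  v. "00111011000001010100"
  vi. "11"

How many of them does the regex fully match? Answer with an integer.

i → match
ii → no match
iii → no match
iv → no match
v → no match
vi → no match
Total matched: 1

1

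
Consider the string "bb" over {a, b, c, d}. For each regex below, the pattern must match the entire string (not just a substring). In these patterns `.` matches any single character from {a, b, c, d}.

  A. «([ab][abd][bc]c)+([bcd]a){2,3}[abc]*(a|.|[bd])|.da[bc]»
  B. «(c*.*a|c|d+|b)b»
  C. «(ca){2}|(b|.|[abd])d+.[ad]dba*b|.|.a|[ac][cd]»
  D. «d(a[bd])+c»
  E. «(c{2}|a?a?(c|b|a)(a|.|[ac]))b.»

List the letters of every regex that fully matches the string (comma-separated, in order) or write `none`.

A → no match
B → match
C → no match
D → no match — must start with "da"
E → no match

B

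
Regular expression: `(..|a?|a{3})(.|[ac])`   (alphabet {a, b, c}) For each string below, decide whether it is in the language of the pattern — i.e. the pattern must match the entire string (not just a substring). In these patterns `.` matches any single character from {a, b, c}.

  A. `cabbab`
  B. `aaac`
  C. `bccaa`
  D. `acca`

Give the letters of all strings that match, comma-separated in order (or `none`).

B

A → no match
B → match
C → no match
D → no match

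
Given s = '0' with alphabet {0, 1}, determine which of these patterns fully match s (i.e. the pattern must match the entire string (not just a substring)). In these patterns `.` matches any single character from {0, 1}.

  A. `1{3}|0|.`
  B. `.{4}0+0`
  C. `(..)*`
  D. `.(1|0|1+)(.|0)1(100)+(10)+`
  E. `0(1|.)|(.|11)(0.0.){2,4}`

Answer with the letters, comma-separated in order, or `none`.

A

A → match
B → no match — must end with '00'
C → no match
D → no match — must end with '10'
E → no match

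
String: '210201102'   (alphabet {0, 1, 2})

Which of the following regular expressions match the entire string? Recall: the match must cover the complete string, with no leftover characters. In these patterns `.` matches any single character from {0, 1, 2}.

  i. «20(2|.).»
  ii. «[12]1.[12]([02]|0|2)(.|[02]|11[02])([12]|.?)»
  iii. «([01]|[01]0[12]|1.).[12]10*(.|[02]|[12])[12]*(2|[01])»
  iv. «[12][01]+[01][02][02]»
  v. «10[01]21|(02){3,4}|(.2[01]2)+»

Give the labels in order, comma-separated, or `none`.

ii

i → no match — must start with '20'
ii → match
iii → no match
iv → no match
v → no match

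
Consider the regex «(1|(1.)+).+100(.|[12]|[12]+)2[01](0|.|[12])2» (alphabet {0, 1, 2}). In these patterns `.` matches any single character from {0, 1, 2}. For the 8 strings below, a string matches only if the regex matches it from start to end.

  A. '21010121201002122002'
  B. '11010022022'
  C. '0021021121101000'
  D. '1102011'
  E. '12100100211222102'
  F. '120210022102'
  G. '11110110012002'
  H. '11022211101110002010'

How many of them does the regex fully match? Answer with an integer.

A → no match — must start with '1'
B. '11010022022' → match
C → no match — must start with '1'
D. '1102011' → no match — must end with '2'
E → match
F. '120210022102' → match
G → match
H → no match — must end with '2'
Total matched: 4

4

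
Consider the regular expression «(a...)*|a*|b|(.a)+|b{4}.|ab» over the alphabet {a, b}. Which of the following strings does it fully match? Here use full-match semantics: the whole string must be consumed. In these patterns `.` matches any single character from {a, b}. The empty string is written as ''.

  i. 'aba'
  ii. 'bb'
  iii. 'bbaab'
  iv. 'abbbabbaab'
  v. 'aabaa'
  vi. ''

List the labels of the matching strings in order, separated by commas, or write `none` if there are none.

vi

i. 'aba' → no match
ii. 'bb' → no match
iii. 'bbaab' → no match
iv. 'abbbabbaab' → no match
v. 'aabaa' → no match
vi. '' → match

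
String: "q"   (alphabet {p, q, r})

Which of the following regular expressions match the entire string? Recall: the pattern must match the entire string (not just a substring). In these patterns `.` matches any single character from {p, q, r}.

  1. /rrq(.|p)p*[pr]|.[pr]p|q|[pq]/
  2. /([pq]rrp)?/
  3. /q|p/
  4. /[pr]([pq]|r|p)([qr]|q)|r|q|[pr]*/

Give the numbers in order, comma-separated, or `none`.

1, 3, 4

1 → match
2 → no match
3 → match
4 → match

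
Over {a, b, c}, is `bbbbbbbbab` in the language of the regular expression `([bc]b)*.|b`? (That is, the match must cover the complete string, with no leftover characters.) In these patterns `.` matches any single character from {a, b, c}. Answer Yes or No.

No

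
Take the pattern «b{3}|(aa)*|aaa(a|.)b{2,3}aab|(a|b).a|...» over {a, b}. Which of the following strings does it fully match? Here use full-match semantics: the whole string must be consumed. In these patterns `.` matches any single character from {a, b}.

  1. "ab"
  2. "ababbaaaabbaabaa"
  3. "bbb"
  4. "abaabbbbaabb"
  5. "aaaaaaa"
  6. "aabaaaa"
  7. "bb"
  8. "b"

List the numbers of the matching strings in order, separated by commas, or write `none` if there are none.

3

1 → no match
2 → no match
3 → match
4 → no match
5 → no match
6 → no match
7 → no match
8 → no match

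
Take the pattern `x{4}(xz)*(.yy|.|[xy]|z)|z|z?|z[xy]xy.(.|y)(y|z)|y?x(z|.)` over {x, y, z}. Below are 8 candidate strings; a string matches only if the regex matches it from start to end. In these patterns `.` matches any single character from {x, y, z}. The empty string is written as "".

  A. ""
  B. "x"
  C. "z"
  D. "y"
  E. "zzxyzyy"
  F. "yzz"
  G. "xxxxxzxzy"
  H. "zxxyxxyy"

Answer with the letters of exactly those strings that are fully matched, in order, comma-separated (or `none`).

A, C, G

A → match
B → no match
C → match
D → no match
E → no match
F → no match
G → match
H → no match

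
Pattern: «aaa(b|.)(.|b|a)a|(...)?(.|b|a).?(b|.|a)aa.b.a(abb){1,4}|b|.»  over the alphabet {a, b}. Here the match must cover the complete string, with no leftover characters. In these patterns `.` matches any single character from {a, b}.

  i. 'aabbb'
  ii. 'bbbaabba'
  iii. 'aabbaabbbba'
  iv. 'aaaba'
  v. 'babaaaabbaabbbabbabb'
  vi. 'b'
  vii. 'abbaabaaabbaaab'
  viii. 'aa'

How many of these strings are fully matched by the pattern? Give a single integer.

i → no match
ii → no match
iii → no match
iv → no match
v → no match
vi → match
vii → no match
viii → no match
Total matched: 1

1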